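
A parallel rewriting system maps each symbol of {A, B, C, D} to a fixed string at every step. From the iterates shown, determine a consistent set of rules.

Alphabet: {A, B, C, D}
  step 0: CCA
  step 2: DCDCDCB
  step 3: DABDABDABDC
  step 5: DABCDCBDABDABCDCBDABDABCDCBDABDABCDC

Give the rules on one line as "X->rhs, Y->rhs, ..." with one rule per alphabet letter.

A->BC, B->DC, C->B, D->DA

  step 2 ⇒ step 3: DCDCDCB ⇒ DA·B·DA·B·DA·B·DC
    B ↦ DC
    C ↦ B
    D ↦ DA
    A ↦ BC  (constrained at step 0)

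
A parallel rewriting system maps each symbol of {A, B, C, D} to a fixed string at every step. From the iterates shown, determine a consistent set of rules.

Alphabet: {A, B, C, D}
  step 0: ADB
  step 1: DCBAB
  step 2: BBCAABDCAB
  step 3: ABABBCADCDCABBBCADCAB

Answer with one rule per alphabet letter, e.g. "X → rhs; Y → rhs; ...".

  step 2 ⇒ step 3: BBCAABDCAB ⇒ AB·AB·BCA·DC·DC·AB·B·BCA·DC·AB
    A ↦ DC
    B ↦ AB
    C ↦ BCA
    D ↦ B

A->DC, B->AB, C->BCA, D->B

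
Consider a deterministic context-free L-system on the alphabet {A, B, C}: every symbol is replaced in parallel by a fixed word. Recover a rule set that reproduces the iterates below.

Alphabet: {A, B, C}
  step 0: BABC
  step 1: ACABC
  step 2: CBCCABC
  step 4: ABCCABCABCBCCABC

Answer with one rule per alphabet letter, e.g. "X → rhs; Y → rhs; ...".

  step 1 ⇒ step 2: ACABC ⇒ C·BC·C·A·BC
    A ↦ C
    B ↦ A
    C ↦ BC

A->C, B->A, C->BC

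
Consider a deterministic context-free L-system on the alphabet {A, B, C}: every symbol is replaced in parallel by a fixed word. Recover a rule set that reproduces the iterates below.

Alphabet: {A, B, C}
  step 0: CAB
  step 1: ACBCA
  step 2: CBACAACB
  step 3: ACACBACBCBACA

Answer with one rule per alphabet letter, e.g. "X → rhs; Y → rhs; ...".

  step 2 ⇒ step 3: CBACAACB ⇒ A·CA·CB·A·CB·CB·A·CA
    A ↦ CB
    B ↦ CA
    C ↦ A

A->CB, B->CA, C->A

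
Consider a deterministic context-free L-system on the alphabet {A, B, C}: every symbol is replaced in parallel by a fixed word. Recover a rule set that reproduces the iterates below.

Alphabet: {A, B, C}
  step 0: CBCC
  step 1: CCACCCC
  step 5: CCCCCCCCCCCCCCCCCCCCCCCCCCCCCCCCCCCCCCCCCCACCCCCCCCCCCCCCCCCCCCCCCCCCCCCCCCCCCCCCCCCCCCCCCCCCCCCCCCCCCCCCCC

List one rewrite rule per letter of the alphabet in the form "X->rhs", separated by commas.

A->CB, B->A, C->CC

  step 0 ⇒ step 1: CBCC ⇒ CC·A·CC·CC
    B ↦ A
    C ↦ CC
    A ↦ CB  (constrained at step 1)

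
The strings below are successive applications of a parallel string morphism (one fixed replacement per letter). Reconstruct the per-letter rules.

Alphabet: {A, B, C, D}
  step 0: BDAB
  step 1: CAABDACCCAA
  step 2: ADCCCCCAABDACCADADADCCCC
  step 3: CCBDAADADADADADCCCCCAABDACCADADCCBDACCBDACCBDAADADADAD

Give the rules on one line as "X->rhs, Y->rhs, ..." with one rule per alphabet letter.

A->CC, B->CAA, C->AD, D->BDA

  step 2 ⇒ step 3: ADCCCCCAABDACCADADADCCCC ⇒ CC·BDA·AD·AD·AD·AD·AD·CC·CC·CAA·BDA·CC·AD·AD·CC·BDA·CC·BDA·CC·BDA·AD·AD·AD·AD
    A ↦ CC
    B ↦ CAA
    C ↦ AD
    D ↦ BDA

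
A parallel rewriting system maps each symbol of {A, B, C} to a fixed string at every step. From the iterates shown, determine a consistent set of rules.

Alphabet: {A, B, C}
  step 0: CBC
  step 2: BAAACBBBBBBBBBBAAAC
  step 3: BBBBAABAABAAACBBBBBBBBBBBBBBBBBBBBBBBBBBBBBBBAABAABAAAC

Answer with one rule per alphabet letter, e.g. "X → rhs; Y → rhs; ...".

  step 2 ⇒ step 3: BAAACBBBBBBBBBBAAAC ⇒ BBB·BAA·BAA·BAA·AC·BBB·BBB·BBB·BBB·BBB·BBB·BBB·BBB·BBB·BBB·BAA·BAA·BAA·AC
    A ↦ BAA
    B ↦ BBB
    C ↦ AC

A->BAA, B->BBB, C->AC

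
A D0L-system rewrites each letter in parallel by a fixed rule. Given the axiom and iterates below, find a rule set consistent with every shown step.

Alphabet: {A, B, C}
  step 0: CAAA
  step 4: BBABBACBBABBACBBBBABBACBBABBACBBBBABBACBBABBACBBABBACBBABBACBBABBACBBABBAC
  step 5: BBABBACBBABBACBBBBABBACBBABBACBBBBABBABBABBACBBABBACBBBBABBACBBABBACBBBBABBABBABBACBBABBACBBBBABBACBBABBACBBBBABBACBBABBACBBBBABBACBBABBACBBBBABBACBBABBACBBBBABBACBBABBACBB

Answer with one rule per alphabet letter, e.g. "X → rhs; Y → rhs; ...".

  step 4 ⇒ step 5: BBABBACBBABBACBBBBABBACBBABBACBBBBABBACBBABBACBBABBACBBABBACBBABBACBBABBAC ⇒ BBA·BBA·C·BBA·BBA·C·BB·BBA·BBA·C·BBA·BBA·C·BB·BBA·BBA·BBA·BBA·C·BBA·BBA·C·BB·BBA·BBA·C·BBA·BBA·C·BB·BBA·BBA·BBA·BBA·C·BBA·BBA·C·BB·BBA·BBA·C·BBA·BBA·C·BB·BBA·BBA·C·BBA·BBA·C·BB·BBA·BBA·C·BBA·BBA·C·BB·BBA·BBA·C·BBA·BBA·C·BB·BBA·BBA·C·BBA·BBA·C·BB
    A ↦ C
    B ↦ BBA
    C ↦ BB

A->C, B->BBA, C->BB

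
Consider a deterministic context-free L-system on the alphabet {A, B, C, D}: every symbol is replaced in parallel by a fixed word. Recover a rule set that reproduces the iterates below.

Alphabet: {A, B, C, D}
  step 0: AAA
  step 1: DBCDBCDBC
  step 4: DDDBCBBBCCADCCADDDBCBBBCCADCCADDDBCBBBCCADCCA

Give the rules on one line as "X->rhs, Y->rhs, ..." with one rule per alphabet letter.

  step 0 ⇒ step 1: AAA ⇒ DBC·DBC·DBC
    A ↦ DBC
    B ↦ CCA  (constrained at step 1)
    C ↦ D  (constrained at step 1)
    D ↦ B  (constrained at step 1)

A->DBC, B->CCA, C->D, D->B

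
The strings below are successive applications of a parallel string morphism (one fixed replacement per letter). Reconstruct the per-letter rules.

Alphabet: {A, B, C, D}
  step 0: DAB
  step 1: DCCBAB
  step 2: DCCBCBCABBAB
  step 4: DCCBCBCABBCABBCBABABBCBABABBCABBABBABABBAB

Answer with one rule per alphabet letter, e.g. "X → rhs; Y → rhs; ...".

  step 1 ⇒ step 2: DCCBAB ⇒ DCC·BC·BC·AB·B·AB
    A ↦ B
    B ↦ AB
    C ↦ BC
    D ↦ DCC

A->B, B->AB, C->BC, D->DCC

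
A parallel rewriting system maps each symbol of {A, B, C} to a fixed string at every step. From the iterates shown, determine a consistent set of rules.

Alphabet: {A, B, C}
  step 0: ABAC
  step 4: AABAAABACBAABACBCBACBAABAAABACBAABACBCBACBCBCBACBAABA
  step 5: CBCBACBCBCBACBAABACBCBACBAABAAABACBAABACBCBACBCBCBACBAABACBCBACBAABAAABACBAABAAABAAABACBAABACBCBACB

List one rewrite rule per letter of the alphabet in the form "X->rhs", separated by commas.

A->CB, B->A, C->AAB

  step 4 ⇒ step 5: AABAAABACBAABACBCBACBAABAAABACBAABACBCBACBCBCBACBAABA ⇒ CB·CB·A·CB·CB·CB·A·CB·AAB·A·CB·CB·A·CB·AAB·A·AAB·A·CB·AAB·A·CB·CB·A·CB·CB·CB·A·CB·AAB·A·CB·CB·A·CB·AAB·A·AAB·A·CB·AAB·A·AAB·A·AAB·A·CB·AAB·A·CB·CB·A·CB
    A ↦ CB
    B ↦ A
    C ↦ AAB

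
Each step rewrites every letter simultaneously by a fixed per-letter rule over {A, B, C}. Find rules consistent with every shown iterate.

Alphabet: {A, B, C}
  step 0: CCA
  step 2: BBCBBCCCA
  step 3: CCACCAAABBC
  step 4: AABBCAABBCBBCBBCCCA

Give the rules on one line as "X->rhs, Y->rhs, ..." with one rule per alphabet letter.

A->BBC, B->C, C->A

  step 3 ⇒ step 4: CCACCAAABBC ⇒ A·A·BBC·A·A·BBC·BBC·BBC·C·C·A
    A ↦ BBC
    B ↦ C
    C ↦ A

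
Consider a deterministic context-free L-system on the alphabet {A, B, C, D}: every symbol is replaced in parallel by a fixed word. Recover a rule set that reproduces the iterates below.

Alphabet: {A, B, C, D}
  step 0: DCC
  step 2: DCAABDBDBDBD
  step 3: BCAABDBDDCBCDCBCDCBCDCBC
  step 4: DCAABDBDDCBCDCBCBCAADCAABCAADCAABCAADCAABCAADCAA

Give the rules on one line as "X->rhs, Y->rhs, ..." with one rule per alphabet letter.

A->BD, B->DC, C->AA, D->BC

  step 3 ⇒ step 4: BCAABDBDDCBCDCBCDCBCDCBC ⇒ DC·AA·BD·BD·DC·BC·DC·BC·BC·AA·DC·AA·BC·AA·DC·AA·BC·AA·DC·AA·BC·AA·DC·AA
    A ↦ BD
    B ↦ DC
    C ↦ AA
    D ↦ BC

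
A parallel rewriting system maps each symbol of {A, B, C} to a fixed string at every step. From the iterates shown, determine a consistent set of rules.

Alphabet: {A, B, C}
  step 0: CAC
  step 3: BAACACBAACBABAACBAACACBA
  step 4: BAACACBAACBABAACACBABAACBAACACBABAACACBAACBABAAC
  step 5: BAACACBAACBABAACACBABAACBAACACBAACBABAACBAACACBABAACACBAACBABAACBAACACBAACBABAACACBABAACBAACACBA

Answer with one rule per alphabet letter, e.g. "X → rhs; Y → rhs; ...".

  step 4 ⇒ step 5: BAACACBAACBABAACACBABAACBAACACBABAACACBAACBABAAC ⇒ BA·AC·AC·BA·AC·BA·BA·AC·AC·BA·BA·AC·BA·AC·AC·BA·AC·BA·BA·AC·BA·AC·AC·BA·BA·AC·AC·BA·AC·BA·BA·AC·BA·AC·AC·BA·AC·BA·BA·AC·AC·BA·BA·AC·BA·AC·AC·BA
    A ↦ AC
    B ↦ BA
    C ↦ BA

A->AC, B->BA, C->BA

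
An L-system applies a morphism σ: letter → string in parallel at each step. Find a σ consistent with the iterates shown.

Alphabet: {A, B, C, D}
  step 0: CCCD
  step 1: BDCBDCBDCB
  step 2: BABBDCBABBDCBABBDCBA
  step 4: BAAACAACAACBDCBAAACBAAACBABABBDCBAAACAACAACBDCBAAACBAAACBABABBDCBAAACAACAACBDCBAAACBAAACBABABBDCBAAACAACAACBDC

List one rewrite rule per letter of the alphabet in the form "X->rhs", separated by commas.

A->AAC, B->BA, C->BDC, D->B

  step 1 ⇒ step 2: BDCBDCBDCB ⇒ BA·B·BDC·BA·B·BDC·BA·B·BDC·BA
    B ↦ BA
    C ↦ BDC
    D ↦ B
    A ↦ AAC  (constrained at step 2)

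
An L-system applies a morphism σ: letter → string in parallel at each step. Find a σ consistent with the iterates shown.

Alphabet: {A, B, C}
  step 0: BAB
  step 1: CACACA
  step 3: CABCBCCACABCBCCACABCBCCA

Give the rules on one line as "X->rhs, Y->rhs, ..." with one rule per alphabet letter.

A->CA, B->CA, C->BC

  step 0 ⇒ step 1: BAB ⇒ CA·CA·CA
    A ↦ CA
    B ↦ CA
    C ↦ BC  (constrained at step 1)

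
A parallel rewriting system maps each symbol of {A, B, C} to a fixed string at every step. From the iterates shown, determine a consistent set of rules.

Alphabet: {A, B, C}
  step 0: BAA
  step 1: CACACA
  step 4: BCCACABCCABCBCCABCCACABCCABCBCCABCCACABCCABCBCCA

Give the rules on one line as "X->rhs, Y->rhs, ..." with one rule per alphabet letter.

A->CA, B->CA, C->BC

  step 0 ⇒ step 1: BAA ⇒ CA·CA·CA
    A ↦ CA
    B ↦ CA
    C ↦ BC  (constrained at step 1)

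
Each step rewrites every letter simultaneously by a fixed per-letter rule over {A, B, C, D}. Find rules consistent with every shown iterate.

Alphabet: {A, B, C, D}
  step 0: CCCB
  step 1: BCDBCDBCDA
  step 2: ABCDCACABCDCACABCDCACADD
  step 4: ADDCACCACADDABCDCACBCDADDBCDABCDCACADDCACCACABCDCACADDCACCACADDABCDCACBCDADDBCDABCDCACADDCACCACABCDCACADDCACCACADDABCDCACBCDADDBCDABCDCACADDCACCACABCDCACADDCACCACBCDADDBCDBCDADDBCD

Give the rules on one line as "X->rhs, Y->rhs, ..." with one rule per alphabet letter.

A->ADD, B->A, C->BCD, D->CAC

  step 1 ⇒ step 2: BCDBCDBCDA ⇒ A·BCD·CAC·A·BCD·CAC·A·BCD·CAC·ADD
    A ↦ ADD
    B ↦ A
    C ↦ BCD
    D ↦ CAC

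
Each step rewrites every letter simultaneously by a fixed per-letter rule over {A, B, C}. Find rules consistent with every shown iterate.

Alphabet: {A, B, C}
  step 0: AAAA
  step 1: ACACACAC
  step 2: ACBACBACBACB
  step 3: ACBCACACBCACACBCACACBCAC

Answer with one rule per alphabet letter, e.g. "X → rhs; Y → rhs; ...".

A->AC, B->CAC, C->B

  step 2 ⇒ step 3: ACBACBACBACB ⇒ AC·B·CAC·AC·B·CAC·AC·B·CAC·AC·B·CAC
    A ↦ AC
    B ↦ CAC
    C ↦ B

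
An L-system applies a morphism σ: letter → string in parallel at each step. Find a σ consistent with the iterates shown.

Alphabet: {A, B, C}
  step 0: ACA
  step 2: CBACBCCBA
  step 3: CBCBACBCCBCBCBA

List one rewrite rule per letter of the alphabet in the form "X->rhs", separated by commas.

  step 2 ⇒ step 3: CBACBCCBA ⇒ CB·C·BA·CB·C·CB·CB·C·BA
    A ↦ BA
    B ↦ C
    C ↦ CB

A->BA, B->C, C->CB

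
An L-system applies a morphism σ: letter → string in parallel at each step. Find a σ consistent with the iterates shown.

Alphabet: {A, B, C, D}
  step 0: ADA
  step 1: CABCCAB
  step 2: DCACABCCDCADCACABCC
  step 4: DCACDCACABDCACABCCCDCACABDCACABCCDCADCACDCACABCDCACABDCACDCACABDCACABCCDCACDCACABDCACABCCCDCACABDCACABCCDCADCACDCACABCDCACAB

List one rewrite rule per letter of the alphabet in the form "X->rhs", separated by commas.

A->CAB, B->CC, C->DCA, D->C

  step 1 ⇒ step 2: CABCCAB ⇒ DCA·CAB·CC·DCA·DCA·CAB·CC
    A ↦ CAB
    B ↦ CC
    C ↦ DCA
  step 0 ⇒ step 1: ADA ⇒ CAB·C·CAB
    D ↦ C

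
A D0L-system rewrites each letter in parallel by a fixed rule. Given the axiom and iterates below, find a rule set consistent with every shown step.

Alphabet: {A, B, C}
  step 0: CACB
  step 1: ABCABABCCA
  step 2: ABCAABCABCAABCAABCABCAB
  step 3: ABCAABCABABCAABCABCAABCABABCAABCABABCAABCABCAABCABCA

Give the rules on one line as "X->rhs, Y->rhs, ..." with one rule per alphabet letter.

A->AB, B->CA, C->ABC

  step 2 ⇒ step 3: ABCAABCABCAABCAABCABCAB ⇒ AB·CA·ABC·AB·AB·CA·ABC·AB·CA·ABC·AB·AB·CA·ABC·AB·AB·CA·ABC·AB·CA·ABC·AB·CA
    A ↦ AB
    B ↦ CA
    C ↦ ABC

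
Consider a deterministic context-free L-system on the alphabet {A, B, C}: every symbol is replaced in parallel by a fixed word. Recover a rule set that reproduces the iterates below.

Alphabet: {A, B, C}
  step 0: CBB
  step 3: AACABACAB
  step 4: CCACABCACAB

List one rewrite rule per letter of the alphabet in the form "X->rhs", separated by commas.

  step 3 ⇒ step 4: AACABACAB ⇒ C·C·A·C·AB·C·A·C·AB
    A ↦ C
    B ↦ AB
    C ↦ A

A->C, B->AB, C->A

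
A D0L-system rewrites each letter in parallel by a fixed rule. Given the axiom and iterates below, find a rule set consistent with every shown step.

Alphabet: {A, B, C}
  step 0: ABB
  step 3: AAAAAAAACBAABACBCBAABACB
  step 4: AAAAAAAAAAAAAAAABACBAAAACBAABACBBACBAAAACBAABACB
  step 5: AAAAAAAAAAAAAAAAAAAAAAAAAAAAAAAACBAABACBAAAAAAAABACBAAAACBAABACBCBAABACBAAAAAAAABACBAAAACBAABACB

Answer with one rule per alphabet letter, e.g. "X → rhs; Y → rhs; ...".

A->AA, B->CB, C->BA

  step 4 ⇒ step 5: AAAAAAAAAAAAAAAABACBAAAACBAABACBBACBAAAACBAABACB ⇒ AA·AA·AA·AA·AA·AA·AA·AA·AA·AA·AA·AA·AA·AA·AA·AA·CB·AA·BA·CB·AA·AA·AA·AA·BA·CB·AA·AA·CB·AA·BA·CB·CB·AA·BA·CB·AA·AA·AA·AA·BA·CB·AA·AA·CB·AA·BA·CB
    A ↦ AA
    B ↦ CB
    C ↦ BA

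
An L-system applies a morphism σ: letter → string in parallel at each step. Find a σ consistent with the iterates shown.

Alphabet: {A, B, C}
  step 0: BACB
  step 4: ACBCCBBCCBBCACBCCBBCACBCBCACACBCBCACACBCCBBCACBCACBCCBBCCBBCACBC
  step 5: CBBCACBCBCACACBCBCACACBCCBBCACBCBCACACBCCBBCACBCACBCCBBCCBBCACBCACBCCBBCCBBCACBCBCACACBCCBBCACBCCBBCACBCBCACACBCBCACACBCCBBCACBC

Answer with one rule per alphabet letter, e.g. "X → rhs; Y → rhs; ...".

A->CB, B->AC, C->BC

  step 4 ⇒ step 5: ACBCCBBCCBBCACBCCBBCACBCBCACACBCBCACACBCCBBCACBCACBCCBBCCBBCACBC ⇒ CB·BC·AC·BC·BC·AC·AC·BC·BC·AC·AC·BC·CB·BC·AC·BC·BC·AC·AC·BC·CB·BC·AC·BC·AC·BC·CB·BC·CB·BC·AC·BC·AC·BC·CB·BC·CB·BC·AC·BC·BC·AC·AC·BC·CB·BC·AC·BC·CB·BC·AC·BC·BC·AC·AC·BC·BC·AC·AC·BC·CB·BC·AC·BC
    A ↦ CB
    B ↦ AC
    C ↦ BC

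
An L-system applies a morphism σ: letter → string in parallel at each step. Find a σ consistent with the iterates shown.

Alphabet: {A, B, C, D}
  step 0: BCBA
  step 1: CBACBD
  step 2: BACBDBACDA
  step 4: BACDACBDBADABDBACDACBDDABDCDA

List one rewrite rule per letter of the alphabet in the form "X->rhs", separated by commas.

A->BD, B->C, C->BA, D->DA

  step 1 ⇒ step 2: CBACBD ⇒ BA·C·BD·BA·C·DA
    A ↦ BD
    B ↦ C
    C ↦ BA
    D ↦ DA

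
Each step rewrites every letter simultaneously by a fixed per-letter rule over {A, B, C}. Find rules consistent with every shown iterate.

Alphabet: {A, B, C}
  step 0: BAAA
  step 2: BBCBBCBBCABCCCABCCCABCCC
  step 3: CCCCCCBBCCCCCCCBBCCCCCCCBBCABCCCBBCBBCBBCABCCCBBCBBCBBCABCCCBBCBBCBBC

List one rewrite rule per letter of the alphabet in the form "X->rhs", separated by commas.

A->AB, B->CCC, C->BBC

  step 2 ⇒ step 3: BBCBBCBBCABCCCABCCCABCCC ⇒ CCC·CCC·BBC·CCC·CCC·BBC·CCC·CCC·BBC·AB·CCC·BBC·BBC·BBC·AB·CCC·BBC·BBC·BBC·AB·CCC·BBC·BBC·BBC
    A ↦ AB
    B ↦ CCC
    C ↦ BBC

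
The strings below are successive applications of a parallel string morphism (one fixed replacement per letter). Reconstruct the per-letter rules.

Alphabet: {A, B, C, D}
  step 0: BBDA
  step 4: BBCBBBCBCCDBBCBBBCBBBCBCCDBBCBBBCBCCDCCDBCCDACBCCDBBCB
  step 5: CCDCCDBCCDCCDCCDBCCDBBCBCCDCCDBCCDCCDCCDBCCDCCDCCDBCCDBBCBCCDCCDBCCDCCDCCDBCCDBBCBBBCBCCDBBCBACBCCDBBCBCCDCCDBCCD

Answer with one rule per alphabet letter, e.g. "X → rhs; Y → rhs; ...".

A->AC, B->CCD, C->B, D->CB

  step 4 ⇒ step 5: BBCBBBCBCCDBBCBBBCBBBCBCCDBBCBBBCBCCDCCDBCCDACBCCDBBCB ⇒ CCD·CCD·B·CCD·CCD·CCD·B·CCD·B·B·CB·CCD·CCD·B·CCD·CCD·CCD·B·CCD·CCD·CCD·B·CCD·B·B·CB·CCD·CCD·B·CCD·CCD·CCD·B·CCD·B·B·CB·B·B·CB·CCD·B·B·CB·AC·B·CCD·B·B·CB·CCD·CCD·B·CCD
    A ↦ AC
    B ↦ CCD
    C ↦ B
    D ↦ CB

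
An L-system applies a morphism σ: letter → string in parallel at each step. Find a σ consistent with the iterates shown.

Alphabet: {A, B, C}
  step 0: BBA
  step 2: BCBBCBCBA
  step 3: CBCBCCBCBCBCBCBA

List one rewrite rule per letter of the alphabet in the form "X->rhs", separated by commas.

  step 2 ⇒ step 3: BCBBCBCBA ⇒ C·BCB·C·C·BCB·C·BCB·C·BA
    A ↦ BA
    B ↦ C
    C ↦ BCB

A->BA, B->C, C->BCB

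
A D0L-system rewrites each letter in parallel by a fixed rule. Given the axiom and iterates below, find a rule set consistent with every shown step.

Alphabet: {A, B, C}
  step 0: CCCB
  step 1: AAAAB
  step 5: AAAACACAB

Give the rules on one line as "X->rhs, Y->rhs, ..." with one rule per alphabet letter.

A->C, B->AB, C->A

  step 0 ⇒ step 1: CCCB ⇒ A·A·A·AB
    B ↦ AB
    C ↦ A
    A ↦ C  (constrained at step 1)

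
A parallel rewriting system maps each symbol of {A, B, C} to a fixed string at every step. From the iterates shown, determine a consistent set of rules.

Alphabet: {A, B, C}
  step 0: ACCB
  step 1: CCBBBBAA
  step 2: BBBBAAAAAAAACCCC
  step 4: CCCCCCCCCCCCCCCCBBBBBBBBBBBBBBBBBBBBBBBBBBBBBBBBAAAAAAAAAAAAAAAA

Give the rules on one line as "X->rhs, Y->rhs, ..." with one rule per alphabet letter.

A->CC, B->AA, C->BB

  step 1 ⇒ step 2: CCBBBBAA ⇒ BB·BB·AA·AA·AA·AA·CC·CC
    A ↦ CC
    B ↦ AA
    C ↦ BB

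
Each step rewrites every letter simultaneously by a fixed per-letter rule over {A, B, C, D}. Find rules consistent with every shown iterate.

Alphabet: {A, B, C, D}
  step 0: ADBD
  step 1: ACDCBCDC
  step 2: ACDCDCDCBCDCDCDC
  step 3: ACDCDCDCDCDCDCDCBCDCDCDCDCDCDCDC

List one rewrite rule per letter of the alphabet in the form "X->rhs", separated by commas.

  step 2 ⇒ step 3: ACDCDCDCBCDCDCDC ⇒ AC·DC·DC·DC·DC·DC·DC·DC·BC·DC·DC·DC·DC·DC·DC·DC
    A ↦ AC
    B ↦ BC
    C ↦ DC
    D ↦ DC

A->AC, B->BC, C->DC, D->DC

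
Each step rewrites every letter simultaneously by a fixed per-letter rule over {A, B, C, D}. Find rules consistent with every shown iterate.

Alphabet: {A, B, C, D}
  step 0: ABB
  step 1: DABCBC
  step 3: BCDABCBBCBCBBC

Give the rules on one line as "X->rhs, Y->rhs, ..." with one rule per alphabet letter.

A->DA, B->BC, C->B, D->C

  step 0 ⇒ step 1: ABB ⇒ DA·BC·BC
    A ↦ DA
    B ↦ BC
    C ↦ B  (constrained at step 1)
    D ↦ C  (constrained at step 1)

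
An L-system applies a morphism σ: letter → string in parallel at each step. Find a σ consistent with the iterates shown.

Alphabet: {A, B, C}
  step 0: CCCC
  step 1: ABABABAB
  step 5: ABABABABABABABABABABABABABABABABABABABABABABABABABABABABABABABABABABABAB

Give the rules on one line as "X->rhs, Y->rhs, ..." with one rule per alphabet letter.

A->C, B->CC, C->AB

  step 0 ⇒ step 1: CCCC ⇒ AB·AB·AB·AB
    C ↦ AB
    A ↦ C  (constrained at step 1)
    B ↦ CC  (constrained at step 1)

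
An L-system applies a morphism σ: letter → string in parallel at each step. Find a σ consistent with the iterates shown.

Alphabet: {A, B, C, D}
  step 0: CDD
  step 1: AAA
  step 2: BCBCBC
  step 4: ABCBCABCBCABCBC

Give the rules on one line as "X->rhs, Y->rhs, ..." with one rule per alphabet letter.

A->BC, B->DA, C->A, D->A

  step 1 ⇒ step 2: AAA ⇒ BC·BC·BC
    A ↦ BC
    B ↦ DA  (constrained at step 2)
  step 0 ⇒ step 1: CDD ⇒ A·A·A
    C ↦ A
  step 0 ⇒ step 1: CDD ⇒ A·A·A
    D ↦ A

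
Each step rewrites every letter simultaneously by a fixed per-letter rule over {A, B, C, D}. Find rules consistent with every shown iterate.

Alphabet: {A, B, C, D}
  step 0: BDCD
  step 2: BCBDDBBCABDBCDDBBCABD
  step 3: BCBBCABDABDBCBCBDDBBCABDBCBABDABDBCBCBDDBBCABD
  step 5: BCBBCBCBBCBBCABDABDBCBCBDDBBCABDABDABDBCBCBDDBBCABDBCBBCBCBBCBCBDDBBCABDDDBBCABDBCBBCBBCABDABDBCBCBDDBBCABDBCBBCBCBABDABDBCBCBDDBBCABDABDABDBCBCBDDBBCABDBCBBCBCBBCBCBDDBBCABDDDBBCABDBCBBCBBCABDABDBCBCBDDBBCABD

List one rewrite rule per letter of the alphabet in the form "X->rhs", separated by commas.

A->DDB, B->BC, C->B, D->ABD

  step 2 ⇒ step 3: BCBDDBBCABDBCDDBBCABD ⇒ BC·B·BC·ABD·ABD·BC·BC·B·DDB·BC·ABD·BC·B·ABD·ABD·BC·BC·B·DDB·BC·ABD
    A ↦ DDB
    B ↦ BC
    C ↦ B
    D ↦ ABD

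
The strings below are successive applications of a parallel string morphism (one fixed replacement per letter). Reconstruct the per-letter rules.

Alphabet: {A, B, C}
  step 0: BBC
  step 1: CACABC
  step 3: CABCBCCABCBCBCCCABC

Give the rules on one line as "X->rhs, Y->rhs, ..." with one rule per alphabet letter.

  step 0 ⇒ step 1: BBC ⇒ CA·CA·BC
    B ↦ CA
    C ↦ BC
    A ↦ C  (constrained at step 1)

A->C, B->CA, C->BC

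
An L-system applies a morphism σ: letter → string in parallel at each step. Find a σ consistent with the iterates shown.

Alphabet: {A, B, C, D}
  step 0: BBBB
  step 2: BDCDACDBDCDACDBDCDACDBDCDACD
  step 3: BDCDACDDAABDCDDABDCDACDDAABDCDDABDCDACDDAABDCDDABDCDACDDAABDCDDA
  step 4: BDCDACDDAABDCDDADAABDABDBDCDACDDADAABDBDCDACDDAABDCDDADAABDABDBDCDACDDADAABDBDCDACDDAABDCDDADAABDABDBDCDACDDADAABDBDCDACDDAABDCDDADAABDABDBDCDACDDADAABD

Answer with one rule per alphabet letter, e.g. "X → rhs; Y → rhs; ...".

A->ABD, B->BDC, C->CD, D->DA

  step 3 ⇒ step 4: BDCDACDDAABDCDDABDCDACDDAABDCDDABDCDACDDAABDCDDABDCDACDDAABDCDDA ⇒ BDC·DA·CD·DA·ABD·CD·DA·DA·ABD·ABD·BDC·DA·CD·DA·DA·ABD·BDC·DA·CD·DA·ABD·CD·DA·DA·ABD·ABD·BDC·DA·CD·DA·DA·ABD·BDC·DA·CD·DA·ABD·CD·DA·DA·ABD·ABD·BDC·DA·CD·DA·DA·ABD·BDC·DA·CD·DA·ABD·CD·DA·DA·ABD·ABD·BDC·DA·CD·DA·DA·ABD
    A ↦ ABD
    B ↦ BDC
    C ↦ CD
    D ↦ DA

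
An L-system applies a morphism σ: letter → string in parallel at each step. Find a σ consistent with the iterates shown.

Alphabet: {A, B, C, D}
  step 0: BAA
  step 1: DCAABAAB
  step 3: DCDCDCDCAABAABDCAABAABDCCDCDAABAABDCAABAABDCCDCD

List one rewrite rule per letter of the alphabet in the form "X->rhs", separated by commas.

A->AAB, B->DC, C->DCD, D->C

  step 0 ⇒ step 1: BAA ⇒ DC·AAB·AAB
    A ↦ AAB
    B ↦ DC
    C ↦ DCD  (constrained at step 1)
    D ↦ C  (constrained at step 1)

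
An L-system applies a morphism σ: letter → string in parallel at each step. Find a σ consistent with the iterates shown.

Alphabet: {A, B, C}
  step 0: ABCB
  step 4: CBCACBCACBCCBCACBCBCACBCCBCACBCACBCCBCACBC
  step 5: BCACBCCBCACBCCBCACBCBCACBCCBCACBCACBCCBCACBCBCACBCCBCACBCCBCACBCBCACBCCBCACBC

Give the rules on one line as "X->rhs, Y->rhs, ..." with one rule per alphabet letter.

A->C, B->AC, C->BC

  step 4 ⇒ step 5: CBCACBCACBCCBCACBCBCACBCCBCACBCACBCCBCACBC ⇒ BC·AC·BC·C·BC·AC·BC·C·BC·AC·BC·BC·AC·BC·C·BC·AC·BC·AC·BC·C·BC·AC·BC·BC·AC·BC·C·BC·AC·BC·C·BC·AC·BC·BC·AC·BC·C·BC·AC·BC
    A ↦ C
    B ↦ AC
    C ↦ BC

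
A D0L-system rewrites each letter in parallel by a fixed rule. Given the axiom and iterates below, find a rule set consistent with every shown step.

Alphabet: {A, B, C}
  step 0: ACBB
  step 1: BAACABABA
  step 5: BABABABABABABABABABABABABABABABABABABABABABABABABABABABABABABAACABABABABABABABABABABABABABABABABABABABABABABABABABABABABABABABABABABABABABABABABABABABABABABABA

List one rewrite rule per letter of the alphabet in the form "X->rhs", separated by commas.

A->BA, B->BA, C->ACA

  step 0 ⇒ step 1: ACBB ⇒ BA·ACA·BA·BA
    A ↦ BA
    B ↦ BA
    C ↦ ACA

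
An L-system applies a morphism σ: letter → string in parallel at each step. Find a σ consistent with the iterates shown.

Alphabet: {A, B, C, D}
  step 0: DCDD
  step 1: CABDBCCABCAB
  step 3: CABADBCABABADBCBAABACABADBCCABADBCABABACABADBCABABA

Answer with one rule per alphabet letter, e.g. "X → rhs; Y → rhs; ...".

A->BA, B->A, C->DBC, D->CAB

  step 0 ⇒ step 1: DCDD ⇒ CAB·DBC·CAB·CAB
    C ↦ DBC
    D ↦ CAB
    A ↦ BA  (constrained at step 1)
    B ↦ A  (constrained at step 1)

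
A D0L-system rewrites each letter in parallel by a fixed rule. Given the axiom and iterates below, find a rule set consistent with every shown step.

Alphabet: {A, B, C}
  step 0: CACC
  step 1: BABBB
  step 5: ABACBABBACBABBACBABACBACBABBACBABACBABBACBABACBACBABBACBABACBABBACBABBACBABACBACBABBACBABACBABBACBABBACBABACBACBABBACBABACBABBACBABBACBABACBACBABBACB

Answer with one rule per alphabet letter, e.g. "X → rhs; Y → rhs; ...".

  step 0 ⇒ step 1: CACC ⇒ B·AB·B·B
    A ↦ AB
    C ↦ B
    B ↦ ACB  (constrained at step 1)

A->AB, B->ACB, C->B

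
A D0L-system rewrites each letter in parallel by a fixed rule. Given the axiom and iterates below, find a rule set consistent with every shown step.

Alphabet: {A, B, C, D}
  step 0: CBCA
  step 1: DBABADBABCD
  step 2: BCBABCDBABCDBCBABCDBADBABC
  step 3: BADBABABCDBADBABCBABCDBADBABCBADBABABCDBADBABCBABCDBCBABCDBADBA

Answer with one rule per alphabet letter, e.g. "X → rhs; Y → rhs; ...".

A->BCD, B->BA, C->DBA, D->BC

  step 2 ⇒ step 3: BCBABCDBABCDBCBABCDBADBABC ⇒ BA·DBA·BA·BCD·BA·DBA·BC·BA·BCD·BA·DBA·BC·BA·DBA·BA·BCD·BA·DBA·BC·BA·BCD·BC·BA·BCD·BA·DBA
    A ↦ BCD
    B ↦ BA
    C ↦ DBA
    D ↦ BC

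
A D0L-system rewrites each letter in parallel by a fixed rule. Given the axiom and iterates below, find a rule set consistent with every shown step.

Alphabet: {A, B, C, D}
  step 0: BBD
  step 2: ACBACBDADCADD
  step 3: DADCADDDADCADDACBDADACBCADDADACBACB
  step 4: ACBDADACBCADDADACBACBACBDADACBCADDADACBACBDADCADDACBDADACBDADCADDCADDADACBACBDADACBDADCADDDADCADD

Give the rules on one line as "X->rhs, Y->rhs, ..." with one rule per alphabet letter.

A->DAD, B->D, C->CAD, D->ACB

  step 3 ⇒ step 4: DADCADDDADCADDACBDADACBCADDADACBACB ⇒ ACB·DAD·ACB·CAD·DAD·ACB·ACB·ACB·DAD·ACB·CAD·DAD·ACB·ACB·DAD·CAD·D·ACB·DAD·ACB·DAD·CAD·D·CAD·DAD·ACB·ACB·DAD·ACB·DAD·CAD·D·DAD·CAD·D
    A ↦ DAD
    B ↦ D
    C ↦ CAD
    D ↦ ACB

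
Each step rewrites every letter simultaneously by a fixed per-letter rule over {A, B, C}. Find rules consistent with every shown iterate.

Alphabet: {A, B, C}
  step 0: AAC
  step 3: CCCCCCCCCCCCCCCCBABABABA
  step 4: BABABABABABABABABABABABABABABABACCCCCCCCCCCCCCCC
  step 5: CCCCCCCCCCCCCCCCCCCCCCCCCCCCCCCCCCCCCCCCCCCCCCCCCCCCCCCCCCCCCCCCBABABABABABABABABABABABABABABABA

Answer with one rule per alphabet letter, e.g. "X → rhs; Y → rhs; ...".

A->CC, B->CC, C->BA

  step 4 ⇒ step 5: BABABABABABABABABABABABABABABABACCCCCCCCCCCCCCCC ⇒ CC·CC·CC·CC·CC·CC·CC·CC·CC·CC·CC·CC·CC·CC·CC·CC·CC·CC·CC·CC·CC·CC·CC·CC·CC·CC·CC·CC·CC·CC·CC·CC·BA·BA·BA·BA·BA·BA·BA·BA·BA·BA·BA·BA·BA·BA·BA·BA
    A ↦ CC
    B ↦ CC
    C ↦ BA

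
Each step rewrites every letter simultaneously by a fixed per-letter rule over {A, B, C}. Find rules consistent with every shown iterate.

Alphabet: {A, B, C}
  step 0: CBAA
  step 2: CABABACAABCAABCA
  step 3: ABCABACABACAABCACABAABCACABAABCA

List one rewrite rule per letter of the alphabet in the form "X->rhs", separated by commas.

A->CA, B->BA, C->AB

  step 2 ⇒ step 3: CABABACAABCAABCA ⇒ AB·CA·BA·CA·BA·CA·AB·CA·CA·BA·AB·CA·CA·BA·AB·CA
    A ↦ CA
    B ↦ BA
    C ↦ AB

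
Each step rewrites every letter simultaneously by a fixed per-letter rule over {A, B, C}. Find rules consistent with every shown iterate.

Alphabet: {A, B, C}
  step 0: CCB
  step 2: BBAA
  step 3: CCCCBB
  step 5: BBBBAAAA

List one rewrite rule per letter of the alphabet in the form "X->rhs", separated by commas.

  step 2 ⇒ step 3: BBAA ⇒ CC·CC·B·B
    A ↦ B
    B ↦ CC
    C ↦ A  (constrained at step 0)

A->B, B->CC, C->A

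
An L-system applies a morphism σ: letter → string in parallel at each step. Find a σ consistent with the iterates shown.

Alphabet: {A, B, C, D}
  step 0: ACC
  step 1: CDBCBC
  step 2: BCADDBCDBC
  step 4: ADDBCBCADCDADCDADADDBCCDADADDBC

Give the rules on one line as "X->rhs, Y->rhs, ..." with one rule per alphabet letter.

  step 1 ⇒ step 2: CDBCBC ⇒ BC·AD·D·BC·D·BC
    B ↦ D
    C ↦ BC
    D ↦ AD
  step 0 ⇒ step 1: ACC ⇒ CD·BC·BC
    A ↦ CD

A->CD, B->D, C->BC, D->AD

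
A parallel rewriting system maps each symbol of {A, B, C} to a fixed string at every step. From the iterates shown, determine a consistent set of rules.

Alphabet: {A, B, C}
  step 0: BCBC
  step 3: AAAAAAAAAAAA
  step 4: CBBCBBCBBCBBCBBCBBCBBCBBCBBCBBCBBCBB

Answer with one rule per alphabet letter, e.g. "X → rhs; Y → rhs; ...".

  step 3 ⇒ step 4: AAAAAAAAAAAA ⇒ CBB·CBB·CBB·CBB·CBB·CBB·CBB·CBB·CBB·CBB·CBB·CBB
    A ↦ CBB
    B ↦ A  (constrained at step 0)
    C ↦ A  (constrained at step 0)

A->CBB, B->A, C->A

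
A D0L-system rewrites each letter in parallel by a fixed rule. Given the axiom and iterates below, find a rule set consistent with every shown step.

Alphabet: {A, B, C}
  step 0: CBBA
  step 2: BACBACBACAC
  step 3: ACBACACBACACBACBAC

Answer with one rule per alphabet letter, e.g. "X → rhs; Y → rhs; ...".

  step 2 ⇒ step 3: BACBACBACAC ⇒ AC·B·AC·AC·B·AC·AC·B·AC·B·AC
    A ↦ B
    B ↦ AC
    C ↦ AC

A->B, B->AC, C->AC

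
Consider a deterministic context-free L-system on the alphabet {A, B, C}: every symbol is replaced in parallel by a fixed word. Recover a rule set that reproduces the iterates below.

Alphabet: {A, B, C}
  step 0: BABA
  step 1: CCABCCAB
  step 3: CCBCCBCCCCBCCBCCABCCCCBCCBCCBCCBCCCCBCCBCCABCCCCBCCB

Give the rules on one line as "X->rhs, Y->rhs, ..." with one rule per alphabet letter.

A->AB, B->CC, C->CCB

  step 0 ⇒ step 1: BABA ⇒ CC·AB·CC·AB
    A ↦ AB
    B ↦ CC
    C ↦ CCB  (constrained at step 1)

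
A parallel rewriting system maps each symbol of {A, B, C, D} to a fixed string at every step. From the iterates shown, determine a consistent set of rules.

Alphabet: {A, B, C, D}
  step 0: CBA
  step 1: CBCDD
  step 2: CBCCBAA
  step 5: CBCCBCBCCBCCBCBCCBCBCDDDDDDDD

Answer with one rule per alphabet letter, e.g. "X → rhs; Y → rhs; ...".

A->DD, B->C, C->CB, D->A

  step 1 ⇒ step 2: CBCDD ⇒ CB·C·CB·A·A
    B ↦ C
    C ↦ CB
    D ↦ A
  step 0 ⇒ step 1: CBA ⇒ CB·C·DD
    A ↦ DD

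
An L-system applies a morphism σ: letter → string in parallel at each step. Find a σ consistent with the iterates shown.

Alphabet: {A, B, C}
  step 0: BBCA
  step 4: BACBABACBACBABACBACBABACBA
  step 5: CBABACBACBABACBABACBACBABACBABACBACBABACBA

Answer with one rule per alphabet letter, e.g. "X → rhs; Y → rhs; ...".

  step 4 ⇒ step 5: BACBABACBACBABACBACBABACBA ⇒ C·BA·BA·C·BA·C·BA·BA·C·BA·BA·C·BA·C·BA·BA·C·BA·BA·C·BA·C·BA·BA·C·BA
    A ↦ BA
    B ↦ C
    C ↦ BA

A->BA, B->C, C->BA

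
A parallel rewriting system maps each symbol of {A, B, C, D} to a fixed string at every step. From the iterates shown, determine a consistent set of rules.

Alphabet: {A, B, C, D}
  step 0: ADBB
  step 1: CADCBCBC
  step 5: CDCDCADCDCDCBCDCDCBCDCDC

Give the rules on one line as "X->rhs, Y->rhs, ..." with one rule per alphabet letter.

A->CAD, B->BC, C->D, D->C

  step 0 ⇒ step 1: ADBB ⇒ CAD·C·BC·BC
    A ↦ CAD
    B ↦ BC
    D ↦ C
    C ↦ D  (constrained at step 1)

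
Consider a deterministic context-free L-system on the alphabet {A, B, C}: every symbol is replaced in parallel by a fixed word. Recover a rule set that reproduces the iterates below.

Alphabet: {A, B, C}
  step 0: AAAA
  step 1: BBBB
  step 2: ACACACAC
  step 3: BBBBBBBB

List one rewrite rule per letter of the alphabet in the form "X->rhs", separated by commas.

A->B, B->AC, C->B

  step 2 ⇒ step 3: ACACACAC ⇒ B·B·B·B·B·B·B·B
    A ↦ B
    C ↦ B
  step 1 ⇒ step 2: BBBB ⇒ AC·AC·AC·AC
    B ↦ AC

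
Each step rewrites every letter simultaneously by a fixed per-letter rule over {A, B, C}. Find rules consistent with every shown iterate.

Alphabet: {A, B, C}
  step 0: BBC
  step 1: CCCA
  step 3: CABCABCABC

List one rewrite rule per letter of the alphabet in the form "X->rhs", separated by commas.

  step 0 ⇒ step 1: BBC ⇒ C·C·CA
    B ↦ C
    C ↦ CA
    A ↦ B  (constrained at step 1)

A->B, B->C, C->CA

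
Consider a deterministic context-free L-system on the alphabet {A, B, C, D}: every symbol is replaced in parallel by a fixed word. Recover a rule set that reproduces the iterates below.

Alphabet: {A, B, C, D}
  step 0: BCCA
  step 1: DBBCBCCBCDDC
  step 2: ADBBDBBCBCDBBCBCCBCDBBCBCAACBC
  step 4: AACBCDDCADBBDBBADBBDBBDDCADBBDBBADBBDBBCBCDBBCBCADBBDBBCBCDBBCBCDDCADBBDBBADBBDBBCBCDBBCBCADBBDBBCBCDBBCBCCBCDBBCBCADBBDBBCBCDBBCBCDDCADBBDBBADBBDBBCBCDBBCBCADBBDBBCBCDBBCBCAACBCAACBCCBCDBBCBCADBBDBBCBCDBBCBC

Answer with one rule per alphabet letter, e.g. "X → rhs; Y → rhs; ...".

  step 1 ⇒ step 2: DBBCBCCBCDDC ⇒ A·DBB·DBB·CBC·DBB·CBC·CBC·DBB·CBC·A·A·CBC
    B ↦ DBB
    C ↦ CBC
    D ↦ A
  step 0 ⇒ step 1: BCCA ⇒ DBB·CBC·CBC·DDC
    A ↦ DDC

A->DDC, B->DBB, C->CBC, D->A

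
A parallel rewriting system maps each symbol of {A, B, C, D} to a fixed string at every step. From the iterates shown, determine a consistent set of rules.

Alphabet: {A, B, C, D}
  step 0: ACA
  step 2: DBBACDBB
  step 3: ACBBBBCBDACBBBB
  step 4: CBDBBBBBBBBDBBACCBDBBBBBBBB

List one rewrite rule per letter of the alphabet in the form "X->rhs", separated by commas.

A->CB, B->BB, C->D, D->AC

  step 3 ⇒ step 4: ACBBBBCBDACBBBB ⇒ CB·D·BB·BB·BB·BB·D·BB·AC·CB·D·BB·BB·BB·BB
    A ↦ CB
    B ↦ BB
    C ↦ D
    D ↦ AC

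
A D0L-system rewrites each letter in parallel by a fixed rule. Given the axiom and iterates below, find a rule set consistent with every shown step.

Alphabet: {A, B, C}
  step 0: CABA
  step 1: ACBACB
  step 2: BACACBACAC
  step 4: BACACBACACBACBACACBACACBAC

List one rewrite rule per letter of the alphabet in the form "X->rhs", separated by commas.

A->B, B->AC, C->AC

  step 1 ⇒ step 2: ACBACB ⇒ B·AC·AC·B·AC·AC
    A ↦ B
    B ↦ AC
    C ↦ AC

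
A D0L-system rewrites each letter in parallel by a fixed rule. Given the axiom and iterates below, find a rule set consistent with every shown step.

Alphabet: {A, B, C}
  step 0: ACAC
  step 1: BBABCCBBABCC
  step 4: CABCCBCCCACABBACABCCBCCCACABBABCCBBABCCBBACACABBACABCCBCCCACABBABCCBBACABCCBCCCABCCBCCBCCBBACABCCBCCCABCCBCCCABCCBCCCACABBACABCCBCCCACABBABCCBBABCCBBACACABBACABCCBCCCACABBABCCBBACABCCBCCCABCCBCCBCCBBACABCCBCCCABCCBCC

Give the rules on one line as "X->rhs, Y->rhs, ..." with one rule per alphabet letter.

A->BBA, B->CA, C->BCC

  step 0 ⇒ step 1: ACAC ⇒ BBA·BCC·BBA·BCC
    A ↦ BBA
    C ↦ BCC
    B ↦ CA  (constrained at step 1)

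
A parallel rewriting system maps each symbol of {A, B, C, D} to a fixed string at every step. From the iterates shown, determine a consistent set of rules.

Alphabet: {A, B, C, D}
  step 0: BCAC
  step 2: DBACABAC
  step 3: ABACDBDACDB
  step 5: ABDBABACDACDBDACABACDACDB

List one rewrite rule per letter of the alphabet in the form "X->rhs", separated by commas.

A->D, B->AC, C->B, D->AB

  step 2 ⇒ step 3: DBACABAC ⇒ AB·AC·D·B·D·AC·D·B
    A ↦ D
    B ↦ AC
    C ↦ B
    D ↦ AB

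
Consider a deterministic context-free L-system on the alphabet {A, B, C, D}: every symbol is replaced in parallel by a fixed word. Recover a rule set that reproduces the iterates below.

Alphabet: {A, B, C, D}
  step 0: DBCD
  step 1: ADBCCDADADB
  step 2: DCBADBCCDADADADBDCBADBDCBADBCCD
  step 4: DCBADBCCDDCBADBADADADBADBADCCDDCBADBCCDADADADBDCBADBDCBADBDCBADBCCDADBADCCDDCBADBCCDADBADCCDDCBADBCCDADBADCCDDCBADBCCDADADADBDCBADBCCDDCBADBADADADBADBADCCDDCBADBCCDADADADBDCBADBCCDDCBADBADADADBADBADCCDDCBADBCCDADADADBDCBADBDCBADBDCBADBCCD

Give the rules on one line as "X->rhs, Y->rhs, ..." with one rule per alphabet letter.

  step 1 ⇒ step 2: ADBCCDADADB ⇒ DCB·ADB·CCD·AD·AD·ADB·DCB·ADB·DCB·ADB·CCD
    A ↦ DCB
    B ↦ CCD
    C ↦ AD
    D ↦ ADB

A->DCB, B->CCD, C->AD, D->ADB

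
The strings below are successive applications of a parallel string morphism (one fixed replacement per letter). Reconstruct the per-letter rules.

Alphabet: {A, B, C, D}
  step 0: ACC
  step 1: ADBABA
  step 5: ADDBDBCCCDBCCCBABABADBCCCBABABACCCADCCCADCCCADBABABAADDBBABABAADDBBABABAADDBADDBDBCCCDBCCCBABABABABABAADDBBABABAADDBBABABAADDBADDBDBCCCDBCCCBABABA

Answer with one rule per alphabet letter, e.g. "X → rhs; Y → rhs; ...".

A->AD, B->CCC, C->BA, D->DB

  step 0 ⇒ step 1: ACC ⇒ AD·BA·BA
    A ↦ AD
    C ↦ BA
    B ↦ CCC  (constrained at step 1)
    D ↦ DB  (constrained at step 1)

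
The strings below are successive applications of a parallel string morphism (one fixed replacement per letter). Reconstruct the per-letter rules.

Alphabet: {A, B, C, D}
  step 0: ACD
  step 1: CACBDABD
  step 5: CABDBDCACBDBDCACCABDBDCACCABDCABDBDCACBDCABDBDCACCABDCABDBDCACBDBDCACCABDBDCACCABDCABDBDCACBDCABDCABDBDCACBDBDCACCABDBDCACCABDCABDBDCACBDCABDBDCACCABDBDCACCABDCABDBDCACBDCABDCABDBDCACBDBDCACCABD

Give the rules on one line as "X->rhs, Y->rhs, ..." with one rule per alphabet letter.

A->CAC, B->C, C->BD, D->ABD

  step 0 ⇒ step 1: ACD ⇒ CAC·BD·ABD
    A ↦ CAC
    C ↦ BD
    D ↦ ABD
    B ↦ C  (constrained at step 1)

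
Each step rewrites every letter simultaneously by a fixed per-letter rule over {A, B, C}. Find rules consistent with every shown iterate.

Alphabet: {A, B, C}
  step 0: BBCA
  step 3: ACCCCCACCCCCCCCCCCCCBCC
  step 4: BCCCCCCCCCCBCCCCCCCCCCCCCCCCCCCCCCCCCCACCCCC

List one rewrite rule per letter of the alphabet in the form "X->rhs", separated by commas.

  step 3 ⇒ step 4: ACCCCCACCCCCCCCCCCCCBCC ⇒ B·CC·CC·CC·CC·CC·B·CC·CC·CC·CC·CC·CC·CC·CC·CC·CC·CC·CC·CC·AC·CC·CC
    A ↦ B
    B ↦ AC
    C ↦ CC

A->B, B->AC, C->CC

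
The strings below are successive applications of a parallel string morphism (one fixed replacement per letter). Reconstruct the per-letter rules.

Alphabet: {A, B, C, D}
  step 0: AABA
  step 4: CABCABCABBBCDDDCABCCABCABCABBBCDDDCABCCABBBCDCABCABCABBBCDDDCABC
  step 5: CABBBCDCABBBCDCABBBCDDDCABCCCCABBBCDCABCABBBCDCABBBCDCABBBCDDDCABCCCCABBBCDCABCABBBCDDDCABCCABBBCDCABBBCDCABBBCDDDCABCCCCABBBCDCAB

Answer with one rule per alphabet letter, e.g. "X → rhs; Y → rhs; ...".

  step 4 ⇒ step 5: CABCABCABBBCDDDCABCCABCABCABBBCDDDCABCCABBBCDCABCABCABBBCDDDCABC ⇒ CAB·BBC·D·CAB·BBC·D·CAB·BBC·D·D·D·CAB·C·C·C·CAB·BBC·D·CAB·CAB·BBC·D·CAB·BBC·D·CAB·BBC·D·D·D·CAB·C·C·C·CAB·BBC·D·CAB·CAB·BBC·D·D·D·CAB·C·CAB·BBC·D·CAB·BBC·D·CAB·BBC·D·D·D·CAB·C·C·C·CAB·BBC·D·CAB
    A ↦ BBC
    B ↦ D
    C ↦ CAB
    D ↦ C

A->BBC, B->D, C->CAB, D->C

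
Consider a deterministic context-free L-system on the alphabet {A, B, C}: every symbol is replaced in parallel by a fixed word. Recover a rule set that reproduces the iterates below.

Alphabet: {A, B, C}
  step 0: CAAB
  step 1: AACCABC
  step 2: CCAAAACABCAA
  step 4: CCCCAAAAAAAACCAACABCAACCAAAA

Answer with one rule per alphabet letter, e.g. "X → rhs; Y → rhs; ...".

  step 1 ⇒ step 2: AACCABC ⇒ C·C·AA·AA·C·ABC·AA
    A ↦ C
    B ↦ ABC
    C ↦ AA

A->C, B->ABC, C->AA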